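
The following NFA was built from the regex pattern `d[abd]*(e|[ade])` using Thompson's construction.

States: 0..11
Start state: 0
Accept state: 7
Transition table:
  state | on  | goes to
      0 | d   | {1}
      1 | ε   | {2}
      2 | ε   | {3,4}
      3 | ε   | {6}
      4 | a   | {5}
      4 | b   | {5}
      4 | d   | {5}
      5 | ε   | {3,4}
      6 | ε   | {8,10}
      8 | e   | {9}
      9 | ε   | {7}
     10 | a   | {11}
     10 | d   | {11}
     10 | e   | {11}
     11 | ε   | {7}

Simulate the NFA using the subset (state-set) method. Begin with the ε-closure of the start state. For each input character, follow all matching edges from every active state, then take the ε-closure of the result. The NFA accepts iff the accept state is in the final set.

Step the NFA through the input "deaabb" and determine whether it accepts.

initial (ε-close {0}): {0}
'd' @ 1: {1,2,3,4,6,8,10}
'e' @ 2: {7,9,11}  (accept∈set)
'a' @ 3: {}  — state set empty
rest 'abb' ignored (set empty)
after full input: {}  (accept=7 not in)

Answer: REJECT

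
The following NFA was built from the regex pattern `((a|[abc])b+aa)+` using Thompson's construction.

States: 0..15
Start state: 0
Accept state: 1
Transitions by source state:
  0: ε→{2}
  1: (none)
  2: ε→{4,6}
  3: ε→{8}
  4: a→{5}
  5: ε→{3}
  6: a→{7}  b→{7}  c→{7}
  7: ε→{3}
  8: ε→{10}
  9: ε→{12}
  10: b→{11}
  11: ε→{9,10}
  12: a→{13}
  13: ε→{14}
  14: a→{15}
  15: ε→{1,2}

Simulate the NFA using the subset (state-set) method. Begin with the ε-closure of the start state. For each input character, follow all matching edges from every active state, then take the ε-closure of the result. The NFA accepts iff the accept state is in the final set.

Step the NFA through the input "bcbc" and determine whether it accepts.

S₀ = ε-closure({0}) = {0,2,4,6}
'b' @ 1: {3,7,8,10}
'c' @ 2: {}  — state set empty
rest 'bc' ignored (set empty)
end set {} — state 1 not in

Answer: REJECT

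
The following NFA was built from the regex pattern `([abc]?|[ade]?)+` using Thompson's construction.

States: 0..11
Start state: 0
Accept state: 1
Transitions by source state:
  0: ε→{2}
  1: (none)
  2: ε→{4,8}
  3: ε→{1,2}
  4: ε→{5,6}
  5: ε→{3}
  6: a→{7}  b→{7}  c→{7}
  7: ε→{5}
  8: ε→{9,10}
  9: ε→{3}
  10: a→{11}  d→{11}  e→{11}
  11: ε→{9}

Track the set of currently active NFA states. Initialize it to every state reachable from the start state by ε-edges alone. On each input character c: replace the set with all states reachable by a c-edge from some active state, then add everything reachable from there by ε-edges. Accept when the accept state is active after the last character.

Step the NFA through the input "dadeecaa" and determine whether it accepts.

S₀ = ε-closure({0}) = {0,1,2,3,4,5,6,8,9,10}
'd' @ 1: {1,2,3,4,5,6,8,9,10,11}  (accept∈set)
'a' @ 2: {1,2,3,4,5,6,7,8,9,10,11}  (accept∈set)
'd' @ 3: {1,2,3,4,5,6,8,9,10,11}  (accept∈set)
'e' @ 4: {1,2,3,4,5,6,8,9,10,11}  (accept∈set)
'e' @ 5: {1,2,3,4,5,6,8,9,10,11}  (accept∈set)
'c' @ 6: {1,2,3,4,5,6,7,8,9,10}  (accept∈set)
'a' @ 7: {1,2,3,4,5,6,7,8,9,10,11}  (accept∈set)
'a' @ 8: {1,2,3,4,5,6,7,8,9,10,11}  (accept∈set)
end set {1,2,3,4,5,6,7,8,9,10,11} — state 1 in

Answer: ACCEPT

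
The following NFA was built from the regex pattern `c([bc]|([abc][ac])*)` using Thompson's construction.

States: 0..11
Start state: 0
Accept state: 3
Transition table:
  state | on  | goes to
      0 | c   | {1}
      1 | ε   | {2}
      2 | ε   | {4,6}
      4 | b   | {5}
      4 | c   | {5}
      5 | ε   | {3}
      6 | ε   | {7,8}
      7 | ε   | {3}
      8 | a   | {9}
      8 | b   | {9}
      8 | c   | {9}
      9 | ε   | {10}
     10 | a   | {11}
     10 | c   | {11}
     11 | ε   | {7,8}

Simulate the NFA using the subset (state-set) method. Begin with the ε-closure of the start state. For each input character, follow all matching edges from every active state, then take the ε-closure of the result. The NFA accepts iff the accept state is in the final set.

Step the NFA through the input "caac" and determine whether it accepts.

Answer: REJECT

Trace:
S₀ = ε-closure({0}) = {0}
'c' @ 1: {1,2,3,4,6,7,8}  ✓accept
'a' @ 2: {9,10}
'a' @ 3: {3,7,8,11}  ✓accept
'c' @ 4: {9,10}
after full input: {9,10}  (accept=3 not in)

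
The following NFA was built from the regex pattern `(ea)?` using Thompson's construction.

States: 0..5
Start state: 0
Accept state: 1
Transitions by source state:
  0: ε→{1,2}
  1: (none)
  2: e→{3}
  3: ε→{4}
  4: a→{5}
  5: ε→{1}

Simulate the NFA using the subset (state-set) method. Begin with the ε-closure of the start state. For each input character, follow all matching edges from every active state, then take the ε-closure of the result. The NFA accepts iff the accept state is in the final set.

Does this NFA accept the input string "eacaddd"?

S₀ = ε-closure({0}) = {0,1,2}
'e' @ 1: {3,4}
'a' @ 2: {1,5}  (accept∈set)
'c' @ 3: {}  — no active states
rest 'addd' ignored (set empty)
after full input: {}  (accept=1 not in)

Answer: REJECT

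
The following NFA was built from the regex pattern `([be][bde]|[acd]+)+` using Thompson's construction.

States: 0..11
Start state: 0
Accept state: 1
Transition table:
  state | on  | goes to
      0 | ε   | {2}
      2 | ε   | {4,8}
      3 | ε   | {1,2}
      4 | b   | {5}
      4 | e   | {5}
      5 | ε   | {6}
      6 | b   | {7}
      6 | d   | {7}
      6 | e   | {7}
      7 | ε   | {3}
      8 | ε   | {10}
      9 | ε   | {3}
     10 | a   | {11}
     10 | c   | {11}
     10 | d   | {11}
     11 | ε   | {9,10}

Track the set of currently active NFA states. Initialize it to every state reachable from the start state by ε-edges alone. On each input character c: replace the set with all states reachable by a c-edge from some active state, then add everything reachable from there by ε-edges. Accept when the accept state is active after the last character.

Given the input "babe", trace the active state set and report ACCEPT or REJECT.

Answer: REJECT

Steps:
initial (ε-close {0}): {0,2,4,8,10}
'b' @ 1: {5,6}
'a' @ 2: {}  — dead — no transitions
rest 'be' ignored (set empty)
end set {} — state 1 not in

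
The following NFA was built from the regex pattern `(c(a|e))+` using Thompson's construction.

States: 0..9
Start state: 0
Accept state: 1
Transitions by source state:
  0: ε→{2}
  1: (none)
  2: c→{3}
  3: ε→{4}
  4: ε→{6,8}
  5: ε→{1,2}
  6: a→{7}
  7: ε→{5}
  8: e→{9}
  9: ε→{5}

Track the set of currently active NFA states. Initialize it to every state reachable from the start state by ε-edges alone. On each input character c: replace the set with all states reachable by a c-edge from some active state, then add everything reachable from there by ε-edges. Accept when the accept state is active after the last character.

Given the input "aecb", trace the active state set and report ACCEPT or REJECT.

initial (ε-close {0}): {0,2}
'a' @ 1: {}  — state set empty
rest 'ecb' ignored (set empty)
final: {}; accept 1 not in set

Answer: REJECT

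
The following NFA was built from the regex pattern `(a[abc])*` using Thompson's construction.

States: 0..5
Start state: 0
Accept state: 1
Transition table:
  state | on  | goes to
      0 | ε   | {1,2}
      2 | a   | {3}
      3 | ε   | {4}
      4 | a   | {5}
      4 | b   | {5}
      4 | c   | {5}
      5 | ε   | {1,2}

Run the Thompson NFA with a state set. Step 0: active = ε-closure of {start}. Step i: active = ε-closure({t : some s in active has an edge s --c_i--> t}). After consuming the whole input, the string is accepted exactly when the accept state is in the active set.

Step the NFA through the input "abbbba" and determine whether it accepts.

Answer: REJECT

Trace:
S₀ = ε-closure({0}) = {0,1,2}
'a' @ 1: {3,4}
'b' @ 2: {1,2,5}  ✓accept
'b' @ 3: {}  — dead — no transitions
rest 'bba' ignored (set empty)
end set {} — state 1 not in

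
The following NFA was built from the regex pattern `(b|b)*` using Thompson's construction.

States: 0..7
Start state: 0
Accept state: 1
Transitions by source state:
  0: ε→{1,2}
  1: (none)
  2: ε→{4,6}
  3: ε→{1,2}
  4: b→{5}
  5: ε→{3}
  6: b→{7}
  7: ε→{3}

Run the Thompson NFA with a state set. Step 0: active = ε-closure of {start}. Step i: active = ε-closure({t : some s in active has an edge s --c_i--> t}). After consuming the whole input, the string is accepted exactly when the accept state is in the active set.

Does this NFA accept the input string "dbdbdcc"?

Answer: REJECT

Steps:
initial (ε-close {0}): {0,1,2,4,6}
'd' @ 1: {}  — dead — no transitions
rest 'bdbdcc' ignored (set empty)
end set {} — state 1 not in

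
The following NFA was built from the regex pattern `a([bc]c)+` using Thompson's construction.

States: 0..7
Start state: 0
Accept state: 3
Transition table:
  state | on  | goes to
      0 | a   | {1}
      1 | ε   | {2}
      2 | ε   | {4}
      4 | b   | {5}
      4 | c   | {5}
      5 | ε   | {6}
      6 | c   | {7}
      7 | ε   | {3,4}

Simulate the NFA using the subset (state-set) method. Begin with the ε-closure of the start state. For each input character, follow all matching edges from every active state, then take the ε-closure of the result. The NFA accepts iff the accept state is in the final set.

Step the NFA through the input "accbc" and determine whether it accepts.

Answer: ACCEPT

Trace:
start: ε-closure({0}) = {0}
'a' @ 1: {1,2,4}
'c' @ 2: {5,6}
'c' @ 3: {3,4,7}  [accepting]
'b' @ 4: {5,6}
'c' @ 5: {3,4,7}  [accepting]
after full input: {3,4,7}  (accept=3 in)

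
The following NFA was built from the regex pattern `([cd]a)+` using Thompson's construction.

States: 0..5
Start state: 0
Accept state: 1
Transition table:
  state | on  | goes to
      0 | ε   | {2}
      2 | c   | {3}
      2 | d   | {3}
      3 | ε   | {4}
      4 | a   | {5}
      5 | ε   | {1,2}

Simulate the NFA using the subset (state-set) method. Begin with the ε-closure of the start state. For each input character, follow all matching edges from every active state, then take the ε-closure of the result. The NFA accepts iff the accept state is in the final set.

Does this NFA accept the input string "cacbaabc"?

Answer: REJECT

Derivation:
S₀ = ε-closure({0}) = {0,2}
'c' @ 1: {3,4}
'a' @ 2: {1,2,5}  [accepting]
'c' @ 3: {3,4}
'b' @ 4: {}  — dead — no transitions
rest 'aabc' ignored (set empty)
final: {}; accept 1 not in set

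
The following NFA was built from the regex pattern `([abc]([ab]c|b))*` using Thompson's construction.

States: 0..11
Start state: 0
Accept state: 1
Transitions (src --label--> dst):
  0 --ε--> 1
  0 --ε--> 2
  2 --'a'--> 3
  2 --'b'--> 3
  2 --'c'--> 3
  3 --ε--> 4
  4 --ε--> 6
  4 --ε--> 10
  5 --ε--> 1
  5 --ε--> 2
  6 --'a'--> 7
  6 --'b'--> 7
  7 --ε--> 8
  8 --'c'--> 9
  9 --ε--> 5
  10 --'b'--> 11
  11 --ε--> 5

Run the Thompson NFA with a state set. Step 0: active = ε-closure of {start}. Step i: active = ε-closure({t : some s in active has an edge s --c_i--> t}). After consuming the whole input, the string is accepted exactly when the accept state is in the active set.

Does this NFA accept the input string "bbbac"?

Answer: ACCEPT

Trace:
initial (ε-close {0}): {0,1,2}
'b' @ 1: {3,4,6,10}
'b' @ 2: {1,2,5,7,8,11}  [accepting]
'b' @ 3: {3,4,6,10}
'a' @ 4: {7,8}
'c' @ 5: {1,2,5,9}  [accepting]
final: {1,2,5,9}; accept 1 in set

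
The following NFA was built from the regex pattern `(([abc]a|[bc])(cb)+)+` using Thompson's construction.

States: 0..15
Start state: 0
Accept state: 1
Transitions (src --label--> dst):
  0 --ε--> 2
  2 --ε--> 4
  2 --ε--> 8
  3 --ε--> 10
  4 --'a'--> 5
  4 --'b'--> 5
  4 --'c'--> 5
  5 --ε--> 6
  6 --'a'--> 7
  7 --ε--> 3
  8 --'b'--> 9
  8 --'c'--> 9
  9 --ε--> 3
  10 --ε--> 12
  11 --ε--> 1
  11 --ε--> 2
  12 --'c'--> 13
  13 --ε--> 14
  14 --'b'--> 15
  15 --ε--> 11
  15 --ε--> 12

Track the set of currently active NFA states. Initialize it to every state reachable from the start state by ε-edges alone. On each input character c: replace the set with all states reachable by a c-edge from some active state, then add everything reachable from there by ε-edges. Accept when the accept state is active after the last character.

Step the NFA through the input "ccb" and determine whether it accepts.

initial (ε-close {0}): {0,2,4,8}
'c' @ 1: {3,5,6,9,10,12}
'c' @ 2: {13,14}
'b' @ 3: {1,2,4,8,11,12,15}  (accept∈set)
final: {1,2,4,8,11,12,15}; accept 1 in set

Answer: ACCEPT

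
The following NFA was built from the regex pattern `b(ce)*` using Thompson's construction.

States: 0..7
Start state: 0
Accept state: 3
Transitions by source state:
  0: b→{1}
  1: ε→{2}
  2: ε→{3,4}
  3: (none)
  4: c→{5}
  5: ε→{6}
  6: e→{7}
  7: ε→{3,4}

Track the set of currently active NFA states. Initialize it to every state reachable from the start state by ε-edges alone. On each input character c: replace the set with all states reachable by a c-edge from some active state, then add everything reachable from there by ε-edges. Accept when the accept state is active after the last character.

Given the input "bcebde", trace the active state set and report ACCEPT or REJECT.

Answer: REJECT

Steps:
S₀ = ε-closure({0}) = {0}
'b' @ 1: {1,2,3,4}  (accept∈set)
'c' @ 2: {5,6}
'e' @ 3: {3,4,7}  (accept∈set)
'b' @ 4: {}  — no active states
rest 'de' ignored (set empty)
end set {} — state 3 not in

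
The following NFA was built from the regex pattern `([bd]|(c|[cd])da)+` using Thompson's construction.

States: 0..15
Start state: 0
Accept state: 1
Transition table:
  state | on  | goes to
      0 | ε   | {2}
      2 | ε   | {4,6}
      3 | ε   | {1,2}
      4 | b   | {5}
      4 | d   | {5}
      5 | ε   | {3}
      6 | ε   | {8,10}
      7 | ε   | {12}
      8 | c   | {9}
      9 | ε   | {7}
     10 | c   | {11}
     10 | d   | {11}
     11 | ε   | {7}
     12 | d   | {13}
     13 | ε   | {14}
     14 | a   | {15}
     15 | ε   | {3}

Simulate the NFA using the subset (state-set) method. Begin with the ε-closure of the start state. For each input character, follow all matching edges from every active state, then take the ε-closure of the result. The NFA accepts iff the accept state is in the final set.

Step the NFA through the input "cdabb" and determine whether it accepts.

S₀ = ε-closure({0}) = {0,2,4,6,8,10}
'c' @ 1: {7,9,11,12}
'd' @ 2: {13,14}
'a' @ 3: {1,2,3,4,6,8,10,15}  [accepting]
'b' @ 4: {1,2,3,4,5,6,8,10}  [accepting]
'b' @ 5: {1,2,3,4,5,6,8,10}  [accepting]
after full input: {1,2,3,4,5,6,8,10}  (accept=1 in)

Answer: ACCEPT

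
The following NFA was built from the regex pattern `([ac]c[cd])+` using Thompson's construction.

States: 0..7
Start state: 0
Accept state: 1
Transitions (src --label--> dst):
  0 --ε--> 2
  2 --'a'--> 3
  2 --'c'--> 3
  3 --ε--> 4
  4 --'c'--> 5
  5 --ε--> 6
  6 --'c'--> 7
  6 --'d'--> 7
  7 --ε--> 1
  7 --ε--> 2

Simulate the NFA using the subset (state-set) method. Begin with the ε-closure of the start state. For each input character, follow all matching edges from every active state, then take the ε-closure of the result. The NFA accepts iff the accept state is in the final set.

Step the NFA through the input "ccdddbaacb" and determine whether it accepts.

Answer: REJECT

Trace:
start: ε-closure({0}) = {0,2}
'c' @ 1: {3,4}
'c' @ 2: {5,6}
'd' @ 3: {1,2,7}  [accepting]
'd' @ 4: {}  — state set empty
rest 'dbaacb' ignored (set empty)
final: {}; accept 1 not in set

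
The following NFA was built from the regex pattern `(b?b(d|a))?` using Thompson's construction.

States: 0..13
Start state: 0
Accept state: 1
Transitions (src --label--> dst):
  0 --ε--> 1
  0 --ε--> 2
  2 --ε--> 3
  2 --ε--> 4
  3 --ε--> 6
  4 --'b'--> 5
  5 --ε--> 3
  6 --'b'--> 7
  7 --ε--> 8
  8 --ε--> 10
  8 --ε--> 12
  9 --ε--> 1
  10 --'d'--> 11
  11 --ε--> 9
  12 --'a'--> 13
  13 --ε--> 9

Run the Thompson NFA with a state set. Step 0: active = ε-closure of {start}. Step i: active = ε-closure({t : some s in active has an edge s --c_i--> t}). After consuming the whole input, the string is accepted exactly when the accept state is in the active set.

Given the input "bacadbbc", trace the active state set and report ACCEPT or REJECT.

Answer: REJECT

Derivation:
initial (ε-close {0}): {0,1,2,3,4,6}
'b' @ 1: {3,5,6,7,8,10,12}
'a' @ 2: {1,9,13}  (accept∈set)
'c' @ 3: {}  — state set empty
rest 'adbbc' ignored (set empty)
final: {}; accept 1 not in set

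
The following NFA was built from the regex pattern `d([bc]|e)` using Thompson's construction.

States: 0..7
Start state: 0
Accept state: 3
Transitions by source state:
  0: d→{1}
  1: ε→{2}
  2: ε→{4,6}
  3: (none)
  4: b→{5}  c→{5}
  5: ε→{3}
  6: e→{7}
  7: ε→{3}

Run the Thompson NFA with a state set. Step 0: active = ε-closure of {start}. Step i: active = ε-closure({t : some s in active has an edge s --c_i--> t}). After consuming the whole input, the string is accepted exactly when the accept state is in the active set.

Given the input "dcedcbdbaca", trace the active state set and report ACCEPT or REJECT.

S₀ = ε-closure({0}) = {0}
'd' @ 1: {1,2,4,6}
'c' @ 2: {3,5}  [accepting]
'e' @ 3: {}  — state set empty
rest 'dcbdbaca' ignored (set empty)
end set {} — state 3 not in

Answer: REJECT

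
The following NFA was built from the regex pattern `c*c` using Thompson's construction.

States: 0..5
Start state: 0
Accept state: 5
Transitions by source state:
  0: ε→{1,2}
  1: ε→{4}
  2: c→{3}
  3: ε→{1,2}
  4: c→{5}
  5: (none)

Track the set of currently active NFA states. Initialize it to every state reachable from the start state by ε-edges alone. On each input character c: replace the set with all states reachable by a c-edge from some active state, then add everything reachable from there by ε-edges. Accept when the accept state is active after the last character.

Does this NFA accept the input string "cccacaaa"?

Answer: REJECT

Trace:
S₀ = ε-closure({0}) = {0,1,2,4}
'c' @ 1: {1,2,3,4,5}  ✓accept
'c' @ 2: {1,2,3,4,5}  ✓accept
'c' @ 3: {1,2,3,4,5}  ✓accept
'a' @ 4: {}  — dead — no transitions
rest 'caaa' ignored (set empty)
after full input: {}  (accept=5 not in)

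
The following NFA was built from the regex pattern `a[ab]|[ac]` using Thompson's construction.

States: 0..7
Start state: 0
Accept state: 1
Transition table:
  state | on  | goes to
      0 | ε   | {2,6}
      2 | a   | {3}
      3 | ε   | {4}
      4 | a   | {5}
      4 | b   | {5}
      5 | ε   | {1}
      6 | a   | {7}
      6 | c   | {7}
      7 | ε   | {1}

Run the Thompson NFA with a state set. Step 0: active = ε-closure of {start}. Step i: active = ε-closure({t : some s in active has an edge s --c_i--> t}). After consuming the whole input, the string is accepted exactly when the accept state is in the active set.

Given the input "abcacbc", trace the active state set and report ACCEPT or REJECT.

S₀ = ε-closure({0}) = {0,2,6}
'a' @ 1: {1,3,4,7}  [accepting]
'b' @ 2: {1,5}  [accepting]
'c' @ 3: {}  — state set empty
rest 'acbc' ignored (set empty)
end set {} — state 1 not in

Answer: REJECT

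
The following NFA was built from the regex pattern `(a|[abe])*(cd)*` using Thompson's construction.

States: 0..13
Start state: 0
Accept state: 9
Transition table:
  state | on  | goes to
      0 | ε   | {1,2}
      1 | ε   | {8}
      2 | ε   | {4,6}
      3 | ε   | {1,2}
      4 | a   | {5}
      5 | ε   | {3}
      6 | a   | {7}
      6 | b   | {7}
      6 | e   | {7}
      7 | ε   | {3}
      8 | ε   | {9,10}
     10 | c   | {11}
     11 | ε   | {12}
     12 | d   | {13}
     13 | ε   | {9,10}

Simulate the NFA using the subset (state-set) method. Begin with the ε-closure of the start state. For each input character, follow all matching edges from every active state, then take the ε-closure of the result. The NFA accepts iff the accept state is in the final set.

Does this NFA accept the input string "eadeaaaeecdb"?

Answer: REJECT

Trace:
start: ε-closure({0}) = {0,1,2,4,6,8,9,10}
'e' @ 1: {1,2,3,4,6,7,8,9,10}  (accept∈set)
'a' @ 2: {1,2,3,4,5,6,7,8,9,10}  (accept∈set)
'd' @ 3: {}  — no active states
rest 'eaaaeecdb' ignored (set empty)
after full input: {}  (accept=9 not in)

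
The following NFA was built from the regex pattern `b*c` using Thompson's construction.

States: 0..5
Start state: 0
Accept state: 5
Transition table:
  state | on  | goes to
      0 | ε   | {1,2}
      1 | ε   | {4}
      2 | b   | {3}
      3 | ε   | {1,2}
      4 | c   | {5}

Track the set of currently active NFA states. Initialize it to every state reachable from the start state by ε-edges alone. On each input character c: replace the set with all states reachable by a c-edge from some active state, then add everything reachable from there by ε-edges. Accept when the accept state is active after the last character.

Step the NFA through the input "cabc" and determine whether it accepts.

initial (ε-close {0}): {0,1,2,4}
'c' @ 1: {5}  ✓accept
'a' @ 2: {}  — state set empty
rest 'bc' ignored (set empty)
final: {}; accept 5 not in set

Answer: REJECT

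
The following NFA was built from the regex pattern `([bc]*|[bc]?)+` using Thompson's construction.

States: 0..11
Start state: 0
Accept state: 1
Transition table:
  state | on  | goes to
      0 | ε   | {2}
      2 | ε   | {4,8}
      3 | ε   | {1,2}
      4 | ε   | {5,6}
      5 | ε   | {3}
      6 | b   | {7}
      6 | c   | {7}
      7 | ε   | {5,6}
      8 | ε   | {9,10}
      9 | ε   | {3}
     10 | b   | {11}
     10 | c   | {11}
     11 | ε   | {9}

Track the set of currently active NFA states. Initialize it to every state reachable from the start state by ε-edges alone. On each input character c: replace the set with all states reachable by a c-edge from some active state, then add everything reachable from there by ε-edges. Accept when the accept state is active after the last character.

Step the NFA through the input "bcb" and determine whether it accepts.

initial (ε-close {0}): {0,1,2,3,4,5,6,8,9,10}
'b' @ 1: {1,2,3,4,5,6,7,8,9,10,11}  (accept∈set)
'c' @ 2: {1,2,3,4,5,6,7,8,9,10,11}  (accept∈set)
'b' @ 3: {1,2,3,4,5,6,7,8,9,10,11}  (accept∈set)
final: {1,2,3,4,5,6,7,8,9,10,11}; accept 1 in set

Answer: ACCEPT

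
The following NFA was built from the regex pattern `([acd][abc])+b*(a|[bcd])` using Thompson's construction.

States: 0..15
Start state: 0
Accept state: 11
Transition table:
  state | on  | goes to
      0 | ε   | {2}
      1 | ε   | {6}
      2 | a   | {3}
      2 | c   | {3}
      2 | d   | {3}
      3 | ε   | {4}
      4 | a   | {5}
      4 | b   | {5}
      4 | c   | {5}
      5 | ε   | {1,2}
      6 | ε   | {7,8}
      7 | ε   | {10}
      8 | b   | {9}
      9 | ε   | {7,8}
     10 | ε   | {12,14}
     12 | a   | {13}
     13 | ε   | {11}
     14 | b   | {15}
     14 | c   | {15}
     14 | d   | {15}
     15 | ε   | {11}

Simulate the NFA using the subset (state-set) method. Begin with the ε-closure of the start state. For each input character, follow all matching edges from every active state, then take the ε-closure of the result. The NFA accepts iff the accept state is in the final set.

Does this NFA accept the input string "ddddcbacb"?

Answer: REJECT

Derivation:
start: ε-closure({0}) = {0,2}
'd' @ 1: {3,4}
'd' @ 2: {}  — no active states
rest 'ddcbacb' ignored (set empty)
final: {}; accept 11 not in set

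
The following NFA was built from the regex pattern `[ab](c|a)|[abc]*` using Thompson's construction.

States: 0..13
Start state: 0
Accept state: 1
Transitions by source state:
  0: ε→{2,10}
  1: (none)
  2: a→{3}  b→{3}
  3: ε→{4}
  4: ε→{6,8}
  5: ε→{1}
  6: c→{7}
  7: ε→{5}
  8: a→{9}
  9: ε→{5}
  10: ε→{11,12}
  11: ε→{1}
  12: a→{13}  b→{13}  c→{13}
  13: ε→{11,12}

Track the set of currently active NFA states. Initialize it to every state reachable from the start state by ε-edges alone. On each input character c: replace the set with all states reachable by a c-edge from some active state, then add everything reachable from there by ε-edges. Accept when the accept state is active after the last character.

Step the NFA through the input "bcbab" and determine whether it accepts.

initial (ε-close {0}): {0,1,2,10,11,12}
'b' @ 1: {1,3,4,6,8,11,12,13}  (accept∈set)
'c' @ 2: {1,5,7,11,12,13}  (accept∈set)
'b' @ 3: {1,11,12,13}  (accept∈set)
'a' @ 4: {1,11,12,13}  (accept∈set)
'b' @ 5: {1,11,12,13}  (accept∈set)
final: {1,11,12,13}; accept 1 in set

Answer: ACCEPT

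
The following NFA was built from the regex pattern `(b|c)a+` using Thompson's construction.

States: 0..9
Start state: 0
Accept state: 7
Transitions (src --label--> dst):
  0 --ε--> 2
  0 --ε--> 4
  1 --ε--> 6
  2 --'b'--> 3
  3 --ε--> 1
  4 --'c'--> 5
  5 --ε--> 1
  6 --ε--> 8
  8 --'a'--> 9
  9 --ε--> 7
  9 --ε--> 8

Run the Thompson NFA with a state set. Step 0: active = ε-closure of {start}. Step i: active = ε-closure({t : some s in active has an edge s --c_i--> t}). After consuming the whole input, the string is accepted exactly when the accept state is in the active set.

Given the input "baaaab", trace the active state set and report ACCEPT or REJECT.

initial (ε-close {0}): {0,2,4}
'b' @ 1: {1,3,6,8}
'a' @ 2: {7,8,9}  ✓accept
'a' @ 3: {7,8,9}  ✓accept
'a' @ 4: {7,8,9}  ✓accept
'a' @ 5: {7,8,9}  ✓accept
'b' @ 6: {}  — dead — no transitions
end set {} — state 7 not in

Answer: REJECT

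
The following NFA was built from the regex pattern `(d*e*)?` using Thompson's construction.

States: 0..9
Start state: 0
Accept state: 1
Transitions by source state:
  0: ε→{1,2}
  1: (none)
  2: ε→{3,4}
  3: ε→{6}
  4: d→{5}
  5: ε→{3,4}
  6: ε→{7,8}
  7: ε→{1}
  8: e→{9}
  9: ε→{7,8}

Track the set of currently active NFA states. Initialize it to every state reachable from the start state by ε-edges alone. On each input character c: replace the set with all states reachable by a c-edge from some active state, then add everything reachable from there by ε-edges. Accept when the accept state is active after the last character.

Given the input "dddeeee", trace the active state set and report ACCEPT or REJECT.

Answer: ACCEPT

Trace:
S₀ = ε-closure({0}) = {0,1,2,3,4,6,7,8}
'd' @ 1: {1,3,4,5,6,7,8}  (accept∈set)
'd' @ 2: {1,3,4,5,6,7,8}  (accept∈set)
'd' @ 3: {1,3,4,5,6,7,8}  (accept∈set)
'e' @ 4: {1,7,8,9}  (accept∈set)
'e' @ 5: {1,7,8,9}  (accept∈set)
'e' @ 6: {1,7,8,9}  (accept∈set)
'e' @ 7: {1,7,8,9}  (accept∈set)
after full input: {1,7,8,9}  (accept=1 in)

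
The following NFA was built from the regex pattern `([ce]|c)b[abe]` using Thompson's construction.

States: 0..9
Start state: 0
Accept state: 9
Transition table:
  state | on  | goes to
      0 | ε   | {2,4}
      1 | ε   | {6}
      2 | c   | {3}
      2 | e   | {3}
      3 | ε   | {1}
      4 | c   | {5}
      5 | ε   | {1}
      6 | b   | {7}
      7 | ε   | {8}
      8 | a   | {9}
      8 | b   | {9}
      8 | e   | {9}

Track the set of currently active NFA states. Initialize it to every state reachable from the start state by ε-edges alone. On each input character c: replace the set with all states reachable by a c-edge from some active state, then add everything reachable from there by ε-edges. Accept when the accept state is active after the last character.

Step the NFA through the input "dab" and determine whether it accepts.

S₀ = ε-closure({0}) = {0,2,4}
'd' @ 1: {}  — dead — no transitions
rest 'ab' ignored (set empty)
end set {} — state 9 not in

Answer: REJECT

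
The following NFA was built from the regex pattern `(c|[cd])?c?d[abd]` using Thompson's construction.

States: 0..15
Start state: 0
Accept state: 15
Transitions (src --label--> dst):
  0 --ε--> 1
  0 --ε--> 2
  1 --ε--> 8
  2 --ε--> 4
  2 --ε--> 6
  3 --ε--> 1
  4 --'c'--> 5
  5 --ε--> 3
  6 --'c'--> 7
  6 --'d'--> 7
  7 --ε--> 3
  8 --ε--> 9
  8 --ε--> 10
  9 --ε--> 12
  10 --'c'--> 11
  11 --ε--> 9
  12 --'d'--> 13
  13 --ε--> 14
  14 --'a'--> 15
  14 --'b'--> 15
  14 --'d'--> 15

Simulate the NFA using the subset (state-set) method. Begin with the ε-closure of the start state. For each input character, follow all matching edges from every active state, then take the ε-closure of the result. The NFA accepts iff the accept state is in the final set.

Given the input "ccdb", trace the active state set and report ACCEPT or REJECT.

Answer: ACCEPT

Trace:
initial (ε-close {0}): {0,1,2,4,6,8,9,10,12}
'c' @ 1: {1,3,5,7,8,9,10,11,12}
'c' @ 2: {9,11,12}
'd' @ 3: {13,14}
'b' @ 4: {15}  ✓accept
end set {15} — state 15 in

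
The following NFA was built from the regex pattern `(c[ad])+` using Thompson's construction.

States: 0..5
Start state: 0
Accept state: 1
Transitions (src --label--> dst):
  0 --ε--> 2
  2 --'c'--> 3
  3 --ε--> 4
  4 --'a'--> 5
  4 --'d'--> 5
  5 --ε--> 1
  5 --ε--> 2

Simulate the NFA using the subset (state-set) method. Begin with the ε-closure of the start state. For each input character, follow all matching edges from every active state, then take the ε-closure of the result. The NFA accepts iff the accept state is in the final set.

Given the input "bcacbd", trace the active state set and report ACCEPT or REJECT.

initial (ε-close {0}): {0,2}
'b' @ 1: {}  — state set empty
rest 'cacbd' ignored (set empty)
final: {}; accept 1 not in set

Answer: REJECT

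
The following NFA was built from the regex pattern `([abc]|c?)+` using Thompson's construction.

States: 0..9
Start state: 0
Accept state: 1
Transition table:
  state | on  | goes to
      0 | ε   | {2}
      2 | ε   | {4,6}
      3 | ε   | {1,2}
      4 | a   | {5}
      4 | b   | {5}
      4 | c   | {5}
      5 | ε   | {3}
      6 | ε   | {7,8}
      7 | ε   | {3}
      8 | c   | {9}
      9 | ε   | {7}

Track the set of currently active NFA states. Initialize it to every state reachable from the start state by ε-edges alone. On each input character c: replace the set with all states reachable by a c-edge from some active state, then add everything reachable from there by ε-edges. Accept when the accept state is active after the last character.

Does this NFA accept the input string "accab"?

Answer: ACCEPT

Derivation:
S₀ = ε-closure({0}) = {0,1,2,3,4,6,7,8}
'a' @ 1: {1,2,3,4,5,6,7,8}  [accepting]
'c' @ 2: {1,2,3,4,5,6,7,8,9}  [accepting]
'c' @ 3: {1,2,3,4,5,6,7,8,9}  [accepting]
'a' @ 4: {1,2,3,4,5,6,7,8}  [accepting]
'b' @ 5: {1,2,3,4,5,6,7,8}  [accepting]
end set {1,2,3,4,5,6,7,8} — state 1 in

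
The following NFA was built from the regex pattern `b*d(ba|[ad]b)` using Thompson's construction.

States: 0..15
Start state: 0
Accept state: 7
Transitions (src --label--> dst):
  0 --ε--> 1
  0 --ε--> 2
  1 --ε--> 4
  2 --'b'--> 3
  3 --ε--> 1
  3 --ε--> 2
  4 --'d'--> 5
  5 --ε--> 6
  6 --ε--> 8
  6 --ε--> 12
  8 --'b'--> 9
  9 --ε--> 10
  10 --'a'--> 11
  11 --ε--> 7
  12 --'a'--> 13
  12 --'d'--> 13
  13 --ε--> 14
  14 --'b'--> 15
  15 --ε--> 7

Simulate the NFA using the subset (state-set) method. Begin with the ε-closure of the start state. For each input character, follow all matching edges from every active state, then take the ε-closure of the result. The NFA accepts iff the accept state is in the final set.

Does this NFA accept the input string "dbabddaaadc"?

Answer: REJECT

Trace:
start: ε-closure({0}) = {0,1,2,4}
'd' @ 1: {5,6,8,12}
'b' @ 2: {9,10}
'a' @ 3: {7,11}  [accepting]
'b' @ 4: {}  — dead — no transitions
rest 'ddaaadc' ignored (set empty)
end set {} — state 7 not in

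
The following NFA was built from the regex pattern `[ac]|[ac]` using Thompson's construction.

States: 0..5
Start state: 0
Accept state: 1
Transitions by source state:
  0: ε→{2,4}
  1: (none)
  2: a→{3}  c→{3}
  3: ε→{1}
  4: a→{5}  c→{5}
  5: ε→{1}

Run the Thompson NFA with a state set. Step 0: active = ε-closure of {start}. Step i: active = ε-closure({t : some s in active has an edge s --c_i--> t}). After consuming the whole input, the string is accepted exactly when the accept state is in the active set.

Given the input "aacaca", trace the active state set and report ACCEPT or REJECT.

Answer: REJECT

Derivation:
S₀ = ε-closure({0}) = {0,2,4}
'a' @ 1: {1,3,5}  (accept∈set)
'a' @ 2: {}  — state set empty
rest 'caca' ignored (set empty)
after full input: {}  (accept=1 not in)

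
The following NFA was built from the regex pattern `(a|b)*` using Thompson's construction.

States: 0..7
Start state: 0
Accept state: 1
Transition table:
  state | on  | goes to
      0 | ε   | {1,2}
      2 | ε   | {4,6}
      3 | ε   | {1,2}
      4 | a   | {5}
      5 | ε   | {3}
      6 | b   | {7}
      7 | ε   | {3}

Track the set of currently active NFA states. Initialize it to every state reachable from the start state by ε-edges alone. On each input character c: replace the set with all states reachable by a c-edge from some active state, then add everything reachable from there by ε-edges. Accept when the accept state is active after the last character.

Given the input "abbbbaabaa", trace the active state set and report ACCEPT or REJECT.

start: ε-closure({0}) = {0,1,2,4,6}
'a' @ 1: {1,2,3,4,5,6}  (accept∈set)
'b' @ 2: {1,2,3,4,6,7}  (accept∈set)
'b' @ 3: {1,2,3,4,6,7}  (accept∈set)
'b' @ 4: {1,2,3,4,6,7}  (accept∈set)
'b' @ 5: {1,2,3,4,6,7}  (accept∈set)
'a' @ 6: {1,2,3,4,5,6}  (accept∈set)
'a' @ 7: {1,2,3,4,5,6}  (accept∈set)
'b' @ 8: {1,2,3,4,6,7}  (accept∈set)
'a' @ 9: {1,2,3,4,5,6}  (accept∈set)
'a' @ 10: {1,2,3,4,5,6}  (accept∈set)
after full input: {1,2,3,4,5,6}  (accept=1 in)

Answer: ACCEPT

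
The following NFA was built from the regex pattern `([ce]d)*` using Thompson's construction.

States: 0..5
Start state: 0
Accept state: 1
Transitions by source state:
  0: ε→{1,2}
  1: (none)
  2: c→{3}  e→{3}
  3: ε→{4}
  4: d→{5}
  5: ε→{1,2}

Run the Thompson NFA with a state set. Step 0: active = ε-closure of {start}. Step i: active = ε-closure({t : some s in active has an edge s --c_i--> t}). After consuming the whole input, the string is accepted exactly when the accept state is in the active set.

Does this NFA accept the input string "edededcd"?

start: ε-closure({0}) = {0,1,2}
'e' @ 1: {3,4}
'd' @ 2: {1,2,5}  [accepting]
'e' @ 3: {3,4}
'd' @ 4: {1,2,5}  [accepting]
'e' @ 5: {3,4}
'd' @ 6: {1,2,5}  [accepting]
'c' @ 7: {3,4}
'd' @ 8: {1,2,5}  [accepting]
end set {1,2,5} — state 1 in

Answer: ACCEPT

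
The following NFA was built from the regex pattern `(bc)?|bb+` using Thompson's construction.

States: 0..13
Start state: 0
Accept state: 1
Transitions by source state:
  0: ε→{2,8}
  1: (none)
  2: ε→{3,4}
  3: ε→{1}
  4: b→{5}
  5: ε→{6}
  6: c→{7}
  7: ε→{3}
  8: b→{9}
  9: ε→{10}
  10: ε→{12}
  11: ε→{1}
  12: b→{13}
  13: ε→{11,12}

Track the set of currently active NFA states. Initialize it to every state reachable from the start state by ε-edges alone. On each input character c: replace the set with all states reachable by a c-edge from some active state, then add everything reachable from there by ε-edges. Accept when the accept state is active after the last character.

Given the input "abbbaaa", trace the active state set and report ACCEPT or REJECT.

Answer: REJECT

Trace:
S₀ = ε-closure({0}) = {0,1,2,3,4,8}
'a' @ 1: {}  — dead — no transitions
rest 'bbbaaa' ignored (set empty)
after full input: {}  (accept=1 not in)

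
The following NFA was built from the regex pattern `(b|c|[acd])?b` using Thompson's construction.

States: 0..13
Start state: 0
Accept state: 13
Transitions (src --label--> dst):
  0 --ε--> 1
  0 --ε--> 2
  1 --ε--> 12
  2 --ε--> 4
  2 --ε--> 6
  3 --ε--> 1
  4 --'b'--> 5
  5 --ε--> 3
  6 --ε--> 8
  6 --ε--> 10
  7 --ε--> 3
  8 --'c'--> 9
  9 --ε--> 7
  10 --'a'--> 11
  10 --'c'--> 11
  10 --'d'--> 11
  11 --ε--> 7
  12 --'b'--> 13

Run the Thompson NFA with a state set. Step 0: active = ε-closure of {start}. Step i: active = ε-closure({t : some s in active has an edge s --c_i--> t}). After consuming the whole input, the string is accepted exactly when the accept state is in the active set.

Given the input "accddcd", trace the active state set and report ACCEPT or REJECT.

Answer: REJECT

Trace:
start: ε-closure({0}) = {0,1,2,4,6,8,10,12}
'a' @ 1: {1,3,7,11,12}
'c' @ 2: {}  — dead — no transitions
rest 'cddcd' ignored (set empty)
final: {}; accept 13 not in set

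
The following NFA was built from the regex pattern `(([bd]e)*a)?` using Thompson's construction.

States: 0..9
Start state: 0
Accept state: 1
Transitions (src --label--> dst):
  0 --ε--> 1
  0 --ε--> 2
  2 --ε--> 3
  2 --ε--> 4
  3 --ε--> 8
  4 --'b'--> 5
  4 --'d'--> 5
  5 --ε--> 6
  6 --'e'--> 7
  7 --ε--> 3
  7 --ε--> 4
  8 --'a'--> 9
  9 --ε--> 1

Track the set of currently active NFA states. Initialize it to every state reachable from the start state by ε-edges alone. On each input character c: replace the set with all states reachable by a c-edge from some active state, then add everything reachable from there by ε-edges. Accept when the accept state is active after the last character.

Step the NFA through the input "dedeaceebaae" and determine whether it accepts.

Answer: REJECT

Trace:
S₀ = ε-closure({0}) = {0,1,2,3,4,8}
'd' @ 1: {5,6}
'e' @ 2: {3,4,7,8}
'd' @ 3: {5,6}
'e' @ 4: {3,4,7,8}
'a' @ 5: {1,9}  [accepting]
'c' @ 6: {}  — no active states
rest 'eebaae' ignored (set empty)
end set {} — state 1 not in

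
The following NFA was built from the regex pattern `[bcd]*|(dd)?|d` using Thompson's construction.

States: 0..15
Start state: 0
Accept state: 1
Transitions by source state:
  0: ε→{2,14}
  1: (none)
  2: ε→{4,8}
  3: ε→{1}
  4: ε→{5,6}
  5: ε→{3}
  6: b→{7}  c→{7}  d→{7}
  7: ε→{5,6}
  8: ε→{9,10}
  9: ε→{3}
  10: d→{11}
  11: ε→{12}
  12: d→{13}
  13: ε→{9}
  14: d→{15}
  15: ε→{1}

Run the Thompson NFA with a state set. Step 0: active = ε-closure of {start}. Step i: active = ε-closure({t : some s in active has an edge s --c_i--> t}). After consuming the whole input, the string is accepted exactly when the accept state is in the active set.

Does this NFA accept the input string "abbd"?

Answer: REJECT

Steps:
initial (ε-close {0}): {0,1,2,3,4,5,6,8,9,10,14}
'a' @ 1: {}  — dead — no transitions
rest 'bbd' ignored (set empty)
after full input: {}  (accept=1 not in)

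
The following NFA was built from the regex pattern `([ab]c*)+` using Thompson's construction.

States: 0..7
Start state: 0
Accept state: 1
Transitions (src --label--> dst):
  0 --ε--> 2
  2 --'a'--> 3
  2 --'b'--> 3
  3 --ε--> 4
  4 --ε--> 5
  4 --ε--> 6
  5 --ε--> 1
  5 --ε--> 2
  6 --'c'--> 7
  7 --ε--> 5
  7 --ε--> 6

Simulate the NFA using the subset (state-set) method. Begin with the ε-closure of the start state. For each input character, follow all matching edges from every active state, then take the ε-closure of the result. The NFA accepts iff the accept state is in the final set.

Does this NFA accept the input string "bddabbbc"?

initial (ε-close {0}): {0,2}
'b' @ 1: {1,2,3,4,5,6}  (accept∈set)
'd' @ 2: {}  — no active states
rest 'dabbbc' ignored (set empty)
end set {} — state 1 not in

Answer: REJECT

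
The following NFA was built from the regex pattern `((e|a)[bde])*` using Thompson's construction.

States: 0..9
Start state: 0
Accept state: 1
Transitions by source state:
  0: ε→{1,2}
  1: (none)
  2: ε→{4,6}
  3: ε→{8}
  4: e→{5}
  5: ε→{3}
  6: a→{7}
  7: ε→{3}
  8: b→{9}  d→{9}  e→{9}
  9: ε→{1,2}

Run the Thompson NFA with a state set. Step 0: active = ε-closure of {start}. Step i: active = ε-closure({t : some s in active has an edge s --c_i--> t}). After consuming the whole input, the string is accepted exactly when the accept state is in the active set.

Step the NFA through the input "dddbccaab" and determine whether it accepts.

start: ε-closure({0}) = {0,1,2,4,6}
'd' @ 1: {}  — state set empty
rest 'ddbccaab' ignored (set empty)
end set {} — state 1 not in

Answer: REJECT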